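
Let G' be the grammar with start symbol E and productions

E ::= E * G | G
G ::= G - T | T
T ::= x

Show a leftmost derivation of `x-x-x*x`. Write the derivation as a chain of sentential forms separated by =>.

E => E*G => G*G => G-T*G => G-T-T*G => T-T-T*G => x-T-T*G => x-x-T*G => x-x-x*G => x-x-x*T => x-x-x*x

E => E*G   [E ::= E * G]
E*G => G*G   [E ::= G]
G*G => G-T*G   [G ::= G - T]
G-T*G => G-T-T*G   [G ::= G - T]
G-T-T*G => T-T-T*G   [G ::= T]
T-T-T*G => x-T-T*G   [T ::= x]
x-T-T*G => x-x-T*G   [T ::= x]
x-x-T*G => x-x-x*G   [T ::= x]
x-x-x*G => x-x-x*T   [G ::= T]
x-x-x*T => x-x-x*x   [T ::= x]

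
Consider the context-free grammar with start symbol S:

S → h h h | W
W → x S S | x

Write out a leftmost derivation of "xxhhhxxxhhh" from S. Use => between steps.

S => W => xSS => xWS => xxSSS => xxhhhSS => xxhhhWS => xxhhhxSSS => xxhhhxWSS => xxhhhxxSS => xxhhhxxWS => xxhhhxxxS => xxhhhxxxhhh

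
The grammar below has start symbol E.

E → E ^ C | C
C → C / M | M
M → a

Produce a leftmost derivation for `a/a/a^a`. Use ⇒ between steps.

E ⇒ E^C ⇒ C^C ⇒ C/M^C ⇒ C/M/M^C ⇒ M/M/M^C ⇒ a/M/M^C ⇒ a/a/M^C ⇒ a/a/a^C ⇒ a/a/a^M ⇒ a/a/a^a

E ⇒ E^C   [E → E ^ C]
E^C ⇒ C^C   [E → C]
C^C ⇒ C/M^C   [C → C / M]
C/M^C ⇒ C/M/M^C   [C → C / M]
C/M/M^C ⇒ M/M/M^C   [C → M]
M/M/M^C ⇒ a/M/M^C   [M → a]
a/M/M^C ⇒ a/a/M^C   [M → a]
a/a/M^C ⇒ a/a/a^C   [M → a]
a/a/a^C ⇒ a/a/a^M   [C → M]
a/a/a^M ⇒ a/a/a^a   [M → a]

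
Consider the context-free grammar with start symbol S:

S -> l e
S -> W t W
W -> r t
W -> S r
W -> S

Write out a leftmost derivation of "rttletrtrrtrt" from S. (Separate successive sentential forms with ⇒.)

S⇒WtW⇒SrtW⇒WtWrtW⇒rttWrtW⇒rttSrrtW⇒rttWtWrrtW⇒rttStWrrtW⇒rttletWrrtW⇒rttletrtrrtW⇒rttletrtrrtrt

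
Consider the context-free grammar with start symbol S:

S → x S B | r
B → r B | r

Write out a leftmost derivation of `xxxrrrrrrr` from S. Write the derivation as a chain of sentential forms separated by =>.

S => xSB   [S → x S B]
xSB => xxSBB   [S → x S B]
xxSBB => xxxSBBB   [S → x S B]
xxxSBBB => xxxrBBB   [S → r]
xxxrBBB => xxxrrBBB   [B → r B]
xxxrrBBB => xxxrrrBBB   [B → r B]
xxxrrrBBB => xxxrrrrBBB   [B → r B]
xxxrrrrBBB => xxxrrrrrBB   [B → r]
xxxrrrrrBB => xxxrrrrrrB   [B → r]
xxxrrrrrrB => xxxrrrrrrr   [B → r]

S=>xSB=>xxSBB=>xxxSBBB=>xxxrBBB=>xxxrrBBB=>xxxrrrBBB=>xxxrrrrBBB=>xxxrrrrrBB=>xxxrrrrrrB=>xxxrrrrrrr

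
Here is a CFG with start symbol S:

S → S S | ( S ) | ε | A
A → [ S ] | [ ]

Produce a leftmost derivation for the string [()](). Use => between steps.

S => SS   [S → S S]
SS => AS   [S → A]
AS => [S]S   [A → [ S ]]
[S]S => [(S)]S   [S → ( S )]
[(S)]S => [()]S   [S → ε]
[()]S => [()](S)   [S → ( S )]
[()](S) => [()]()   [S → ε]

S=>SS=>AS=>[S]S=>[(S)]S=>[()]S=>[()](S)=>[()]()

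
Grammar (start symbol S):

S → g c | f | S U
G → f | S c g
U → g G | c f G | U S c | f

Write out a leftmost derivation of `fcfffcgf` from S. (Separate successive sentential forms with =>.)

S => SU => SUU => fUU => fUScU => fcfGScU => fcffScU => fcfffcU => fcfffcgG => fcfffcgf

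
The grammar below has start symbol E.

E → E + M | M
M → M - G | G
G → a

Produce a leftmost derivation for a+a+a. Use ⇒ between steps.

E ⇒ E+M ⇒ E+M+M ⇒ M+M+M ⇒ G+M+M ⇒ a+M+M ⇒ a+G+M ⇒ a+a+M ⇒ a+a+G ⇒ a+a+a

E ⇒ E+M   [E → E + M]
E+M ⇒ E+M+M   [E → E + M]
E+M+M ⇒ M+M+M   [E → M]
M+M+M ⇒ G+M+M   [M → G]
G+M+M ⇒ a+M+M   [G → a]
a+M+M ⇒ a+G+M   [M → G]
a+G+M ⇒ a+a+M   [G → a]
a+a+M ⇒ a+a+G   [M → G]
a+a+G ⇒ a+a+a   [G → a]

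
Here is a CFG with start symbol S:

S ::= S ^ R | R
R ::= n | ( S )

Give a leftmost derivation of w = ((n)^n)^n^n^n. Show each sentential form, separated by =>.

S => S^R => S^R^R => S^R^R^R => R^R^R^R => (S)^R^R^R => (S^R)^R^R^R => (R^R)^R^R^R => ((S)^R)^R^R^R => ((R)^R)^R^R^R => ((n)^R)^R^R^R => ((n)^n)^R^R^R => ((n)^n)^n^R^R => ((n)^n)^n^n^R => ((n)^n)^n^n^n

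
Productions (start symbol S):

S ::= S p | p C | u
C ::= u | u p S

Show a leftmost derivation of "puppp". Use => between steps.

S => Sp => Spp => Sppp => pCppp => puppp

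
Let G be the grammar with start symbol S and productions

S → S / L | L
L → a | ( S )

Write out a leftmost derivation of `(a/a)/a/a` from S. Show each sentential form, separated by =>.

S=>S/L=>S/L/L=>L/L/L=>(S)/L/L=>(S/L)/L/L=>(L/L)/L/L=>(a/L)/L/L=>(a/a)/L/L=>(a/a)/a/L=>(a/a)/a/a

S => S/L   [S → S / L]
S/L => S/L/L   [S → S / L]
S/L/L => L/L/L   [S → L]
L/L/L => (S)/L/L   [L → ( S )]
(S)/L/L => (S/L)/L/L   [S → S / L]
(S/L)/L/L => (L/L)/L/L   [S → L]
(L/L)/L/L => (a/L)/L/L   [L → a]
(a/L)/L/L => (a/a)/L/L   [L → a]
(a/a)/L/L => (a/a)/a/L   [L → a]
(a/a)/a/L => (a/a)/a/a   [L → a]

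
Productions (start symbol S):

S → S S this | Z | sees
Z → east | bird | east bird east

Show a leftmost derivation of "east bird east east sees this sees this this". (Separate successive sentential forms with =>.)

S => S S this   [S → S S this]
S S this => Z S this   [S → Z]
Z S this => east bird east S this   [Z → east bird east]
east bird east S this => east bird east S S this this   [S → S S this]
east bird east S S this this => east bird east S S this S this this   [S → S S this]
east bird east S S this S this this => east bird east Z S this S this this   [S → Z]
east bird east Z S this S this this => east bird east east S this S this this   [Z → east]
east bird east east S this S this this => east bird east east sees this S this this   [S → sees]
east bird east east sees this S this this => east bird east east sees this sees this this   [S → sees]

S => S S this => Z S this => east bird east S this => east bird east S S this this => east bird east S S this S this this => east bird east Z S this S this this => east bird east east S this S this this => east bird east east sees this S this this => east bird east east sees this sees this this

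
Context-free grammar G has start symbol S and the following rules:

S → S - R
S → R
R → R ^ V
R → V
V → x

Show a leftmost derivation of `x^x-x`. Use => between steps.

S=>S-R=>R-R=>R^V-R=>V^V-R=>x^V-R=>x^x-R=>x^x-V=>x^x-x

S => S-R   [S → S - R]
S-R => R-R   [S → R]
R-R => R^V-R   [R → R ^ V]
R^V-R => V^V-R   [R → V]
V^V-R => x^V-R   [V → x]
x^V-R => x^x-R   [V → x]
x^x-R => x^x-V   [R → V]
x^x-V => x^x-x   [V → x]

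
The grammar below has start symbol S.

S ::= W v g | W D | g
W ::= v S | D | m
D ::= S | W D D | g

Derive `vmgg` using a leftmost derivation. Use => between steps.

S => WD   [S ::= W D]
WD => vSD   [W ::= v S]
vSD => vWDD   [S ::= W D]
vWDD => vmDD   [W ::= m]
vmDD => vmgD   [D ::= g]
vmgD => vmgg   [D ::= g]

S => WD => vSD => vWDD => vmDD => vmgD => vmgg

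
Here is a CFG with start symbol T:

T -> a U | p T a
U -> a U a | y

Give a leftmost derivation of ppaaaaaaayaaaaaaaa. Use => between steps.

T=>pTa=>ppTaa=>ppaUaa=>ppaaUaaa=>ppaaaUaaaa=>ppaaaaUaaaaa=>ppaaaaaUaaaaaa=>ppaaaaaaUaaaaaaa=>ppaaaaaaaUaaaaaaaa=>ppaaaaaaayaaaaaaaa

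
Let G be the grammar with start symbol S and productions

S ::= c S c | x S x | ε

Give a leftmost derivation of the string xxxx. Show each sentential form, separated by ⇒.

S ⇒ xSx ⇒ xxSxx ⇒ xxxx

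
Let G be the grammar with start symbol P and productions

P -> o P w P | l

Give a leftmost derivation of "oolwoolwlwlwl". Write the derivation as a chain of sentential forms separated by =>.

P => oPwP => ooPwPwP => oolwPwP => oolwoPwPwP => oolwooPwPwPwP => oolwoolwPwPwP => oolwoolwlwPwP => oolwoolwlwlwP => oolwoolwlwlwl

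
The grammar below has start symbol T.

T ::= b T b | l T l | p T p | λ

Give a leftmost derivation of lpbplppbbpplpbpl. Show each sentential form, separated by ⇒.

T ⇒ lTl ⇒ lpTpl ⇒ lpbTbpl ⇒ lpbpTpbpl ⇒ lpbplTlpbpl ⇒ lpbplpTplpbpl ⇒ lpbplppTpplpbpl ⇒ lpbplppbTbpplpbpl ⇒ lpbplppbbpplpbpl

T ⇒ lTl   [T ::= l T l]
lTl ⇒ lpTpl   [T ::= p T p]
lpTpl ⇒ lpbTbpl   [T ::= b T b]
lpbTbpl ⇒ lpbpTpbpl   [T ::= p T p]
lpbpTpbpl ⇒ lpbplTlpbpl   [T ::= l T l]
lpbplTlpbpl ⇒ lpbplpTplpbpl   [T ::= p T p]
lpbplpTplpbpl ⇒ lpbplppTpplpbpl   [T ::= p T p]
lpbplppTpplpbpl ⇒ lpbplppbTbpplpbpl   [T ::= b T b]
lpbplppbTbpplpbpl ⇒ lpbplppbbpplpbpl   [T ::= λ]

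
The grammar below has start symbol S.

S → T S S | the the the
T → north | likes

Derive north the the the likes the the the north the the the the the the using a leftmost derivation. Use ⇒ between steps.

S ⇒ T S S ⇒ north S S ⇒ north the the the S ⇒ north the the the T S S ⇒ north the the the likes S S ⇒ north the the the likes the the the S ⇒ north the the the likes the the the T S S ⇒ north the the the likes the the the north S S ⇒ north the the the likes the the the north the the the S ⇒ north the the the likes the the the north the the the the the the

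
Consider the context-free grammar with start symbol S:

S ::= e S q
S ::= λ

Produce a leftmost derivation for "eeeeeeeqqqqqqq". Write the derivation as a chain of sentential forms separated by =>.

S => eSq   [S ::= e S q]
eSq => eeSqq   [S ::= e S q]
eeSqq => eeeSqqq   [S ::= e S q]
eeeSqqq => eeeeSqqqq   [S ::= e S q]
eeeeSqqqq => eeeeeSqqqqq   [S ::= e S q]
eeeeeSqqqqq => eeeeeeSqqqqqq   [S ::= e S q]
eeeeeeSqqqqqq => eeeeeeeSqqqqqqq   [S ::= e S q]
eeeeeeeSqqqqqqq => eeeeeeeqqqqqqq   [S ::= λ]

S=>eSq=>eeSqq=>eeeSqqq=>eeeeSqqqq=>eeeeeSqqqqq=>eeeeeeSqqqqqq=>eeeeeeeSqqqqqqq=>eeeeeeeqqqqqqq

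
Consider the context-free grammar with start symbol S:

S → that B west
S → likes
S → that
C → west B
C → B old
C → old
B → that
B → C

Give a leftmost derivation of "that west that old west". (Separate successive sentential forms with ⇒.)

S ⇒ that B west   [S → that B west]
that B west ⇒ that C west   [B → C]
that C west ⇒ that west B west   [C → west B]
that west B west ⇒ that west C west   [B → C]
that west C west ⇒ that west B old west   [C → B old]
that west B old west ⇒ that west that old west   [B → that]

S ⇒ that B west ⇒ that C west ⇒ that west B west ⇒ that west C west ⇒ that west B old west ⇒ that west that old west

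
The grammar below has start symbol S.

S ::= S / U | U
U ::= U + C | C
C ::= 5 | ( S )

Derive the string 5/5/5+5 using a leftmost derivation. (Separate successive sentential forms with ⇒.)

S ⇒ S/U ⇒ S/U/U ⇒ U/U/U ⇒ C/U/U ⇒ 5/U/U ⇒ 5/C/U ⇒ 5/5/U ⇒ 5/5/U+C ⇒ 5/5/C+C ⇒ 5/5/5+C ⇒ 5/5/5+5

S ⇒ S/U   [S ::= S / U]
S/U ⇒ S/U/U   [S ::= S / U]
S/U/U ⇒ U/U/U   [S ::= U]
U/U/U ⇒ C/U/U   [U ::= C]
C/U/U ⇒ 5/U/U   [C ::= 5]
5/U/U ⇒ 5/C/U   [U ::= C]
5/C/U ⇒ 5/5/U   [C ::= 5]
5/5/U ⇒ 5/5/U+C   [U ::= U + C]
5/5/U+C ⇒ 5/5/C+C   [U ::= C]
5/5/C+C ⇒ 5/5/5+C   [C ::= 5]
5/5/5+C ⇒ 5/5/5+5   [C ::= 5]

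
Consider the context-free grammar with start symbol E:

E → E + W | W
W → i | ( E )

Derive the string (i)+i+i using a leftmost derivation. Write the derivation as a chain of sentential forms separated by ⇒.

E ⇒ E+W ⇒ E+W+W ⇒ W+W+W ⇒ (E)+W+W ⇒ (W)+W+W ⇒ (i)+W+W ⇒ (i)+i+W ⇒ (i)+i+i

E ⇒ E+W   [E → E + W]
E+W ⇒ E+W+W   [E → E + W]
E+W+W ⇒ W+W+W   [E → W]
W+W+W ⇒ (E)+W+W   [W → ( E )]
(E)+W+W ⇒ (W)+W+W   [E → W]
(W)+W+W ⇒ (i)+W+W   [W → i]
(i)+W+W ⇒ (i)+i+W   [W → i]
(i)+i+W ⇒ (i)+i+i   [W → i]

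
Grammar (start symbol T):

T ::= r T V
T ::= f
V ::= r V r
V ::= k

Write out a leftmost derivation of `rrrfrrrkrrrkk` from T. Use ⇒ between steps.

T ⇒ rTV ⇒ rrTVV ⇒ rrrTVVV ⇒ rrrfVVV ⇒ rrrfrVrVV ⇒ rrrfrrVrrVV ⇒ rrrfrrrVrrrVV ⇒ rrrfrrrkrrrVV ⇒ rrrfrrrkrrrkV ⇒ rrrfrrrkrrrkk

T ⇒ rTV   [T ::= r T V]
rTV ⇒ rrTVV   [T ::= r T V]
rrTVV ⇒ rrrTVVV   [T ::= r T V]
rrrTVVV ⇒ rrrfVVV   [T ::= f]
rrrfVVV ⇒ rrrfrVrVV   [V ::= r V r]
rrrfrVrVV ⇒ rrrfrrVrrVV   [V ::= r V r]
rrrfrrVrrVV ⇒ rrrfrrrVrrrVV   [V ::= r V r]
rrrfrrrVrrrVV ⇒ rrrfrrrkrrrVV   [V ::= k]
rrrfrrrkrrrVV ⇒ rrrfrrrkrrrkV   [V ::= k]
rrrfrrrkrrrkV ⇒ rrrfrrrkrrrkk   [V ::= k]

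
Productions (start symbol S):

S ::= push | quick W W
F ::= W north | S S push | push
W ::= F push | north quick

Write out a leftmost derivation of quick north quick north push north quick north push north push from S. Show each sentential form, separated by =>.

S => quick W W => quick F push W => quick W north push W => quick north quick north push W => quick north quick north push F push => quick north quick north push W north push => quick north quick north push F push north push => quick north quick north push W north push north push => quick north quick north push north quick north push north push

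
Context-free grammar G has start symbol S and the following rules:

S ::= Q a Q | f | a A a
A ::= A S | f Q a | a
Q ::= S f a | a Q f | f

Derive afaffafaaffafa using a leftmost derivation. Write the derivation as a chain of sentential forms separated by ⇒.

S ⇒ aAa   [S ::= a A a]
aAa ⇒ aASa   [A ::= A S]
aASa ⇒ afQaSa   [A ::= f Q a]
afQaSa ⇒ afaQfaSa   [Q ::= a Q f]
afaQfaSa ⇒ afaffaSa   [Q ::= f]
afaffaSa ⇒ afaffaQaQa   [S ::= Q a Q]
afaffaQaQa ⇒ afaffafaQa   [Q ::= f]
afaffafaQa ⇒ afaffafaaQfa   [Q ::= a Q f]
afaffafaaQfa ⇒ afaffafaaSfafa   [Q ::= S f a]
afaffafaaSfafa ⇒ afaffafaaffafa   [S ::= f]

S ⇒ aAa ⇒ aASa ⇒ afQaSa ⇒ afaQfaSa ⇒ afaffaSa ⇒ afaffaQaQa ⇒ afaffafaQa ⇒ afaffafaaQfa ⇒ afaffafaaSfafa ⇒ afaffafaaffafa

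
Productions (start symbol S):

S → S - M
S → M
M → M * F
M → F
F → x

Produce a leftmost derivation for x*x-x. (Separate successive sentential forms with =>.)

S => S-M => M-M => M*F-M => F*F-M => x*F-M => x*x-M => x*x-F => x*x-x

S => S-M   [S → S - M]
S-M => M-M   [S → M]
M-M => M*F-M   [M → M * F]
M*F-M => F*F-M   [M → F]
F*F-M => x*F-M   [F → x]
x*F-M => x*x-M   [F → x]
x*x-M => x*x-F   [M → F]
x*x-F => x*x-x   [F → x]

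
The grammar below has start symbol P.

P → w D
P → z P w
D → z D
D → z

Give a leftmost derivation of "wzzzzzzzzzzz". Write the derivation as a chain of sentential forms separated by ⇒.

P ⇒ wD ⇒ wzD ⇒ wzzD ⇒ wzzzD ⇒ wzzzzD ⇒ wzzzzzD ⇒ wzzzzzzD ⇒ wzzzzzzzD ⇒ wzzzzzzzzD ⇒ wzzzzzzzzzD ⇒ wzzzzzzzzzzD ⇒ wzzzzzzzzzzz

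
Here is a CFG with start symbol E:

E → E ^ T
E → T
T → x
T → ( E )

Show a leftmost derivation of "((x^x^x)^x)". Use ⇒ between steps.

E ⇒ T   [E → T]
T ⇒ (E)   [T → ( E )]
(E) ⇒ (E^T)   [E → E ^ T]
(E^T) ⇒ (T^T)   [E → T]
(T^T) ⇒ ((E)^T)   [T → ( E )]
((E)^T) ⇒ ((E^T)^T)   [E → E ^ T]
((E^T)^T) ⇒ ((E^T^T)^T)   [E → E ^ T]
((E^T^T)^T) ⇒ ((T^T^T)^T)   [E → T]
((T^T^T)^T) ⇒ ((x^T^T)^T)   [T → x]
((x^T^T)^T) ⇒ ((x^x^T)^T)   [T → x]
((x^x^T)^T) ⇒ ((x^x^x)^T)   [T → x]
((x^x^x)^T) ⇒ ((x^x^x)^x)   [T → x]

E⇒T⇒(E)⇒(E^T)⇒(T^T)⇒((E)^T)⇒((E^T)^T)⇒((E^T^T)^T)⇒((T^T^T)^T)⇒((x^T^T)^T)⇒((x^x^T)^T)⇒((x^x^x)^T)⇒((x^x^x)^x)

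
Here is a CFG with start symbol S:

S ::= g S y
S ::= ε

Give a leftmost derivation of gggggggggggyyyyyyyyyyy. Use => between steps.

S => gSy => ggSyy => gggSyyy => ggggSyyyy => gggggSyyyyy => ggggggSyyyyyy => gggggggSyyyyyyy => ggggggggSyyyyyyyy => gggggggggSyyyyyyyyy => ggggggggggSyyyyyyyyyy => gggggggggggSyyyyyyyyyyy => gggggggggggyyyyyyyyyyy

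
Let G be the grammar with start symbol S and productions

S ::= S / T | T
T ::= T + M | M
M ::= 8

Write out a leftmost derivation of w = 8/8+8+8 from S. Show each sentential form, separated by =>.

S => S/T => T/T => M/T => 8/T => 8/T+M => 8/T+M+M => 8/M+M+M => 8/8+M+M => 8/8+8+M => 8/8+8+8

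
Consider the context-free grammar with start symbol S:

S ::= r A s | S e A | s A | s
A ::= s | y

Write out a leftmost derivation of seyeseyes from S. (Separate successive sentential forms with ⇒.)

S ⇒ SeA ⇒ SeAeA ⇒ SeAeAeA ⇒ SeAeAeAeA ⇒ seAeAeAeA ⇒ seyeAeAeA ⇒ seyeseAeA ⇒ seyeseyeA ⇒ seyeseyes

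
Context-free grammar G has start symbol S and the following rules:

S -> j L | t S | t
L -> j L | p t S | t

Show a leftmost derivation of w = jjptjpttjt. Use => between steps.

S=>jL=>jjL=>jjptS=>jjptjL=>jjptjptS=>jjptjpttS=>jjptjpttjL=>jjptjpttjt

S => jL   [S -> j L]
jL => jjL   [L -> j L]
jjL => jjptS   [L -> p t S]
jjptS => jjptjL   [S -> j L]
jjptjL => jjptjptS   [L -> p t S]
jjptjptS => jjptjpttS   [S -> t S]
jjptjpttS => jjptjpttjL   [S -> j L]
jjptjpttjL => jjptjpttjt   [L -> t]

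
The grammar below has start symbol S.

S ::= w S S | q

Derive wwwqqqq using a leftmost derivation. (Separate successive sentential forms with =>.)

S => wSS   [S ::= w S S]
wSS => wwSSS   [S ::= w S S]
wwSSS => wwwSSSS   [S ::= w S S]
wwwSSSS => wwwqSSS   [S ::= q]
wwwqSSS => wwwqqSS   [S ::= q]
wwwqqSS => wwwqqqS   [S ::= q]
wwwqqqS => wwwqqqq   [S ::= q]

S => wSS => wwSSS => wwwSSSS => wwwqSSS => wwwqqSS => wwwqqqS => wwwqqqq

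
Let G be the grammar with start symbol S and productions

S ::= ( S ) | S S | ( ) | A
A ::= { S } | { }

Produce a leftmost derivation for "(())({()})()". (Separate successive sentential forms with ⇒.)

S ⇒ SS   [S ::= S S]
SS ⇒ SSS   [S ::= S S]
SSS ⇒ (S)SS   [S ::= ( S )]
(S)SS ⇒ (())SS   [S ::= ( )]
(())SS ⇒ (())(S)S   [S ::= ( S )]
(())(S)S ⇒ (())(A)S   [S ::= A]
(())(A)S ⇒ (())({S})S   [A ::= { S }]
(())({S})S ⇒ (())({()})S   [S ::= ( )]
(())({()})S ⇒ (())({()})()   [S ::= ( )]

S⇒SS⇒SSS⇒(S)SS⇒(())SS⇒(())(S)S⇒(())(A)S⇒(())({S})S⇒(())({()})S⇒(())({()})()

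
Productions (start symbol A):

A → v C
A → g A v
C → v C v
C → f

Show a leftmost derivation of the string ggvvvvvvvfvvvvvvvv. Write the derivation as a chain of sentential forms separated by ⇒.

A ⇒ gAv   [A → g A v]
gAv ⇒ ggAvv   [A → g A v]
ggAvv ⇒ ggvCvv   [A → v C]
ggvCvv ⇒ ggvvCvvv   [C → v C v]
ggvvCvvv ⇒ ggvvvCvvvv   [C → v C v]
ggvvvCvvvv ⇒ ggvvvvCvvvvv   [C → v C v]
ggvvvvCvvvvv ⇒ ggvvvvvCvvvvvv   [C → v C v]
ggvvvvvCvvvvvv ⇒ ggvvvvvvCvvvvvvv   [C → v C v]
ggvvvvvvCvvvvvvv ⇒ ggvvvvvvvCvvvvvvvv   [C → v C v]
ggvvvvvvvCvvvvvvvv ⇒ ggvvvvvvvfvvvvvvvv   [C → f]

A ⇒ gAv ⇒ ggAvv ⇒ ggvCvv ⇒ ggvvCvvv ⇒ ggvvvCvvvv ⇒ ggvvvvCvvvvv ⇒ ggvvvvvCvvvvvv ⇒ ggvvvvvvCvvvvvvv ⇒ ggvvvvvvvCvvvvvvvv ⇒ ggvvvvvvvfvvvvvvvv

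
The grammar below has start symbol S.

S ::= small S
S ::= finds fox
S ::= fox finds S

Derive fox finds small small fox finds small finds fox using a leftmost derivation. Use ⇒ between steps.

S ⇒ fox finds S ⇒ fox finds small S ⇒ fox finds small small S ⇒ fox finds small small fox finds S ⇒ fox finds small small fox finds small S ⇒ fox finds small small fox finds small finds fox

S ⇒ fox finds S   [S ::= fox finds S]
fox finds S ⇒ fox finds small S   [S ::= small S]
fox finds small S ⇒ fox finds small small S   [S ::= small S]
fox finds small small S ⇒ fox finds small small fox finds S   [S ::= fox finds S]
fox finds small small fox finds S ⇒ fox finds small small fox finds small S   [S ::= small S]
fox finds small small fox finds small S ⇒ fox finds small small fox finds small finds fox   [S ::= finds fox]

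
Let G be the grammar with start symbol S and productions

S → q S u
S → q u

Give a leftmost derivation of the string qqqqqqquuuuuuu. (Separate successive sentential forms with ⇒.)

S ⇒ qSu ⇒ qqSuu ⇒ qqqSuuu ⇒ qqqqSuuuu ⇒ qqqqqSuuuuu ⇒ qqqqqqSuuuuuu ⇒ qqqqqqquuuuuuu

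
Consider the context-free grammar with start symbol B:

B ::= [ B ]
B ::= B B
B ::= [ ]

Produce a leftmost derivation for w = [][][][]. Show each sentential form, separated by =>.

B => BB   [B ::= B B]
BB => []B   [B ::= [ ]]
[]B => []BB   [B ::= B B]
[]BB => [][]B   [B ::= [ ]]
[][]B => [][]BB   [B ::= B B]
[][]BB => [][][]B   [B ::= [ ]]
[][][]B => [][][][]   [B ::= [ ]]

B => BB => []B => []BB => [][]B => [][]BB => [][][]B => [][][][]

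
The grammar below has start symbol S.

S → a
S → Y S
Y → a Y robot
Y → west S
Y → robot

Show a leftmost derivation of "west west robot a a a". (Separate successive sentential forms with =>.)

S => Y S => west S S => west Y S S => west west S S S => west west Y S S S => west west robot S S S => west west robot a S S => west west robot a a S => west west robot a a a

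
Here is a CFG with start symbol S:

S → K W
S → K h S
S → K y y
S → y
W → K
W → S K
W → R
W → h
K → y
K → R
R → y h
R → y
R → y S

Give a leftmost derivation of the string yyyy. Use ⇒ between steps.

S⇒KW⇒RW⇒ySW⇒yKWW⇒yyWW⇒yyRW⇒yyyW⇒yyyR⇒yyyy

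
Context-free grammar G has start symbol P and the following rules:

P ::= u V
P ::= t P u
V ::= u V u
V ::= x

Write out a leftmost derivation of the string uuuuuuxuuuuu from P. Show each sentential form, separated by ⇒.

P⇒uV⇒uuVu⇒uuuVuu⇒uuuuVuuu⇒uuuuuVuuuu⇒uuuuuuVuuuuu⇒uuuuuuxuuuuu

P ⇒ uV   [P ::= u V]
uV ⇒ uuVu   [V ::= u V u]
uuVu ⇒ uuuVuu   [V ::= u V u]
uuuVuu ⇒ uuuuVuuu   [V ::= u V u]
uuuuVuuu ⇒ uuuuuVuuuu   [V ::= u V u]
uuuuuVuuuu ⇒ uuuuuuVuuuuu   [V ::= u V u]
uuuuuuVuuuuu ⇒ uuuuuuxuuuuu   [V ::= x]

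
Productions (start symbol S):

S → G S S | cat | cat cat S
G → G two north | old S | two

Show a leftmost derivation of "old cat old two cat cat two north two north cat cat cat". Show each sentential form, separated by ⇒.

S ⇒ G S S ⇒ old S S S ⇒ old cat S S ⇒ old cat G S S S ⇒ old cat G two north S S S ⇒ old cat G two north two north S S S ⇒ old cat old S two north two north S S S ⇒ old cat old G S S two north two north S S S ⇒ old cat old two S S two north two north S S S ⇒ old cat old two cat S two north two north S S S ⇒ old cat old two cat cat two north two north S S S ⇒ old cat old two cat cat two north two north cat S S ⇒ old cat old two cat cat two north two north cat cat S ⇒ old cat old two cat cat two north two north cat cat cat

S ⇒ G S S   [S → G S S]
G S S ⇒ old S S S   [G → old S]
old S S S ⇒ old cat S S   [S → cat]
old cat S S ⇒ old cat G S S S   [S → G S S]
old cat G S S S ⇒ old cat G two north S S S   [G → G two north]
old cat G two north S S S ⇒ old cat G two north two north S S S   [G → G two north]
old cat G two north two north S S S ⇒ old cat old S two north two north S S S   [G → old S]
old cat old S two north two north S S S ⇒ old cat old G S S two north two north S S S   [S → G S S]
old cat old G S S two north two north S S S ⇒ old cat old two S S two north two north S S S   [G → two]
old cat old two S S two north two north S S S ⇒ old cat old two cat S two north two north S S S   [S → cat]
old cat old two cat S two north two north S S S ⇒ old cat old two cat cat two north two north S S S   [S → cat]
old cat old two cat cat two north two north S S S ⇒ old cat old two cat cat two north two north cat S S   [S → cat]
old cat old two cat cat two north two north cat S S ⇒ old cat old two cat cat two north two north cat cat S   [S → cat]
old cat old two cat cat two north two north cat cat S ⇒ old cat old two cat cat two north two north cat cat cat   [S → cat]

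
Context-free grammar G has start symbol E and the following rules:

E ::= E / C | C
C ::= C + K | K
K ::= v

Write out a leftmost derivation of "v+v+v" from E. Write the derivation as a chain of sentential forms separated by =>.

E=>C=>C+K=>C+K+K=>K+K+K=>v+K+K=>v+v+K=>v+v+v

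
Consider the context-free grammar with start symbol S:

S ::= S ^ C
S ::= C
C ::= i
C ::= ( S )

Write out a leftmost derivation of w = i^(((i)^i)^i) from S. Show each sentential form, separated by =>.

S=>S^C=>C^C=>i^C=>i^(S)=>i^(S^C)=>i^(C^C)=>i^((S)^C)=>i^((S^C)^C)=>i^((C^C)^C)=>i^(((S)^C)^C)=>i^(((C)^C)^C)=>i^(((i)^C)^C)=>i^(((i)^i)^C)=>i^(((i)^i)^i)

S => S^C   [S ::= S ^ C]
S^C => C^C   [S ::= C]
C^C => i^C   [C ::= i]
i^C => i^(S)   [C ::= ( S )]
i^(S) => i^(S^C)   [S ::= S ^ C]
i^(S^C) => i^(C^C)   [S ::= C]
i^(C^C) => i^((S)^C)   [C ::= ( S )]
i^((S)^C) => i^((S^C)^C)   [S ::= S ^ C]
i^((S^C)^C) => i^((C^C)^C)   [S ::= C]
i^((C^C)^C) => i^(((S)^C)^C)   [C ::= ( S )]
i^(((S)^C)^C) => i^(((C)^C)^C)   [S ::= C]
i^(((C)^C)^C) => i^(((i)^C)^C)   [C ::= i]
i^(((i)^C)^C) => i^(((i)^i)^C)   [C ::= i]
i^(((i)^i)^C) => i^(((i)^i)^i)   [C ::= i]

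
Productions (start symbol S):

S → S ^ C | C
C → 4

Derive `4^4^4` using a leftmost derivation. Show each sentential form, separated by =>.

S=>S^C=>S^C^C=>C^C^C=>4^C^C=>4^4^C=>4^4^4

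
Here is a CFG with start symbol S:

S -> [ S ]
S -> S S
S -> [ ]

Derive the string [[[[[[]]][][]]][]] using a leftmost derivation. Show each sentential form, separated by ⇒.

S⇒[S]⇒[SS]⇒[[S]S]⇒[[[S]]S]⇒[[[SS]]S]⇒[[[SSS]]S]⇒[[[[S]SS]]S]⇒[[[[[S]]SS]]S]⇒[[[[[[]]]SS]]S]⇒[[[[[[]]][]S]]S]⇒[[[[[[]]][][]]]S]⇒[[[[[[]]][][]]][]]

S ⇒ [S]   [S -> [ S ]]
[S] ⇒ [SS]   [S -> S S]
[SS] ⇒ [[S]S]   [S -> [ S ]]
[[S]S] ⇒ [[[S]]S]   [S -> [ S ]]
[[[S]]S] ⇒ [[[SS]]S]   [S -> S S]
[[[SS]]S] ⇒ [[[SSS]]S]   [S -> S S]
[[[SSS]]S] ⇒ [[[[S]SS]]S]   [S -> [ S ]]
[[[[S]SS]]S] ⇒ [[[[[S]]SS]]S]   [S -> [ S ]]
[[[[[S]]SS]]S] ⇒ [[[[[[]]]SS]]S]   [S -> [ ]]
[[[[[[]]]SS]]S] ⇒ [[[[[[]]][]S]]S]   [S -> [ ]]
[[[[[[]]][]S]]S] ⇒ [[[[[[]]][][]]]S]   [S -> [ ]]
[[[[[[]]][][]]]S] ⇒ [[[[[[]]][][]]][]]   [S -> [ ]]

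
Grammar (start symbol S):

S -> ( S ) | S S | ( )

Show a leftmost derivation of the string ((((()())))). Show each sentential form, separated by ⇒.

S ⇒ (S) ⇒ ((S)) ⇒ (((S))) ⇒ ((((S)))) ⇒ ((((SS)))) ⇒ ((((()S)))) ⇒ ((((()()))))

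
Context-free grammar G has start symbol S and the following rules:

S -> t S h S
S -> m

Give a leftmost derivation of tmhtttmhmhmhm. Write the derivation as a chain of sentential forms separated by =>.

S=>tShS=>tmhS=>tmhtShS=>tmhttShShS=>tmhtttShShShS=>tmhtttmhShShS=>tmhtttmhmhShS=>tmhtttmhmhmhS=>tmhtttmhmhmhm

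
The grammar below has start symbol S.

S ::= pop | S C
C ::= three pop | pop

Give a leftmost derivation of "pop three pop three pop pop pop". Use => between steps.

S => S C => S C C => S C C C => S C C C C => pop C C C C => pop three pop C C C => pop three pop three pop C C => pop three pop three pop pop C => pop three pop three pop pop pop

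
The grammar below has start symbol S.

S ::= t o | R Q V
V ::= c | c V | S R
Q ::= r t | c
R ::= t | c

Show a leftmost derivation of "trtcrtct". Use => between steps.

S => RQV   [S ::= R Q V]
RQV => tQV   [R ::= t]
tQV => trtV   [Q ::= r t]
trtV => trtSR   [V ::= S R]
trtSR => trtRQVR   [S ::= R Q V]
trtRQVR => trtcQVR   [R ::= c]
trtcQVR => trtcrtVR   [Q ::= r t]
trtcrtVR => trtcrtcR   [V ::= c]
trtcrtcR => trtcrtct   [R ::= t]

S=>RQV=>tQV=>trtV=>trtSR=>trtRQVR=>trtcQVR=>trtcrtVR=>trtcrtcR=>trtcrtct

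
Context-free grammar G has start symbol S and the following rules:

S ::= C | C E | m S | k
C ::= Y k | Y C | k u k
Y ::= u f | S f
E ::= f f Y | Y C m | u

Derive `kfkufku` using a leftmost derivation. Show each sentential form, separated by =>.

S => CE   [S ::= C E]
CE => YkE   [C ::= Y k]
YkE => SfkE   [Y ::= S f]
SfkE => CEfkE   [S ::= C E]
CEfkE => YkEfkE   [C ::= Y k]
YkEfkE => SfkEfkE   [Y ::= S f]
SfkEfkE => kfkEfkE   [S ::= k]
kfkEfkE => kfkufkE   [E ::= u]
kfkufkE => kfkufku   [E ::= u]

S=>CE=>YkE=>SfkE=>CEfkE=>YkEfkE=>SfkEfkE=>kfkEfkE=>kfkufkE=>kfkufku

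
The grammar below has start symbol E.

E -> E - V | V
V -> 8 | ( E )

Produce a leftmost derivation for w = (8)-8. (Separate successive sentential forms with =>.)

E => E-V => V-V => (E)-V => (V)-V => (8)-V => (8)-8

E => E-V   [E -> E - V]
E-V => V-V   [E -> V]
V-V => (E)-V   [V -> ( E )]
(E)-V => (V)-V   [E -> V]
(V)-V => (8)-V   [V -> 8]
(8)-V => (8)-8   [V -> 8]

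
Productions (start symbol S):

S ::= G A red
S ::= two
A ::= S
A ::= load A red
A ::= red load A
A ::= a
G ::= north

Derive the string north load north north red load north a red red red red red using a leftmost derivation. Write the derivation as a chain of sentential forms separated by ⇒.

S ⇒ G A red ⇒ north A red ⇒ north load A red red ⇒ north load S red red ⇒ north load G A red red red ⇒ north load north A red red red ⇒ north load north S red red red ⇒ north load north G A red red red red ⇒ north load north north A red red red red ⇒ north load north north red load A red red red red ⇒ north load north north red load S red red red red ⇒ north load north north red load G A red red red red red ⇒ north load north north red load north A red red red red red ⇒ north load north north red load north a red red red red red

S ⇒ G A red   [S ::= G A red]
G A red ⇒ north A red   [G ::= north]
north A red ⇒ north load A red red   [A ::= load A red]
north load A red red ⇒ north load S red red   [A ::= S]
north load S red red ⇒ north load G A red red red   [S ::= G A red]
north load G A red red red ⇒ north load north A red red red   [G ::= north]
north load north A red red red ⇒ north load north S red red red   [A ::= S]
north load north S red red red ⇒ north load north G A red red red red   [S ::= G A red]
north load north G A red red red red ⇒ north load north north A red red red red   [G ::= north]
north load north north A red red red red ⇒ north load north north red load A red red red red   [A ::= red load A]
north load north north red load A red red red red ⇒ north load north north red load S red red red red   [A ::= S]
north load north north red load S red red red red ⇒ north load north north red load G A red red red red red   [S ::= G A red]
north load north north red load G A red red red red red ⇒ north load north north red load north A red red red red red   [G ::= north]
north load north north red load north A red red red red red ⇒ north load north north red load north a red red red red red   [A ::= a]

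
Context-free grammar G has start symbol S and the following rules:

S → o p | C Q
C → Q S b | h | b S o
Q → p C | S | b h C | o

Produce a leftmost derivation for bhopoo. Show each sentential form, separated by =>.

S => CQ   [S → C Q]
CQ => bSoQ   [C → b S o]
bSoQ => bCQoQ   [S → C Q]
bCQoQ => bhQoQ   [C → h]
bhQoQ => bhSoQ   [Q → S]
bhSoQ => bhopoQ   [S → o p]
bhopoQ => bhopoo   [Q → o]

S=>CQ=>bSoQ=>bCQoQ=>bhQoQ=>bhSoQ=>bhopoQ=>bhopoo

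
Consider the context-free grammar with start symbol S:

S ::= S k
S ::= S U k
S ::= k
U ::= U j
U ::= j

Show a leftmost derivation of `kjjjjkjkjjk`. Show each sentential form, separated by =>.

S=>SUk=>SUkUk=>SUkUkUk=>kUkUkUk=>kUjkUkUk=>kUjjkUkUk=>kUjjjkUkUk=>kjjjjkUkUk=>kjjjjkjkUk=>kjjjjkjkUjk=>kjjjjkjkjjk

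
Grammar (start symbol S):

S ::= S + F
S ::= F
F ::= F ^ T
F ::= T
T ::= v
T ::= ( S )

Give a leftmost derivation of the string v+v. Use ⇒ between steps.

S ⇒ S+F ⇒ F+F ⇒ T+F ⇒ v+F ⇒ v+T ⇒ v+v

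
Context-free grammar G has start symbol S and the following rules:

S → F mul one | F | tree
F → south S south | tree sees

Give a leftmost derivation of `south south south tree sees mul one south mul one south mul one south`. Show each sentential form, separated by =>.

S => F => south S south => south F mul one south => south south S south mul one south => south south F mul one south mul one south => south south south S south mul one south mul one south => south south south F mul one south mul one south mul one south => south south south tree sees mul one south mul one south mul one south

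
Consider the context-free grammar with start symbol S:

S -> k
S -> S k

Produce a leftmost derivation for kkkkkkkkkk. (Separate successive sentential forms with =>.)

S => Sk => Skk => Skkk => Skkkk => Skkkkk => Skkkkkk => Skkkkkkk => Skkkkkkkk => Skkkkkkkkk => kkkkkkkkkk

S => Sk   [S -> S k]
Sk => Skk   [S -> S k]
Skk => Skkk   [S -> S k]
Skkk => Skkkk   [S -> S k]
Skkkk => Skkkkk   [S -> S k]
Skkkkk => Skkkkkk   [S -> S k]
Skkkkkk => Skkkkkkk   [S -> S k]
Skkkkkkk => Skkkkkkkk   [S -> S k]
Skkkkkkkk => Skkkkkkkkk   [S -> S k]
Skkkkkkkkk => kkkkkkkkkk   [S -> k]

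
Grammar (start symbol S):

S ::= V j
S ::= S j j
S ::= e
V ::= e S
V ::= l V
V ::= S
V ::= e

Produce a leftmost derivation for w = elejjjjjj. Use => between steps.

S => Sjj   [S ::= S j j]
Sjj => Sjjjj   [S ::= S j j]
Sjjjj => Vjjjjj   [S ::= V j]
Vjjjjj => eSjjjjj   [V ::= e S]
eSjjjjj => eVjjjjjj   [S ::= V j]
eVjjjjjj => elVjjjjjj   [V ::= l V]
elVjjjjjj => elSjjjjjj   [V ::= S]
elSjjjjjj => elejjjjjj   [S ::= e]

S => Sjj => Sjjjj => Vjjjjj => eSjjjjj => eVjjjjjj => elVjjjjjj => elSjjjjjj => elejjjjjj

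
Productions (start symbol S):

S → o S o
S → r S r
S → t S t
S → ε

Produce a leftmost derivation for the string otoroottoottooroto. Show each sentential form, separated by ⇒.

S ⇒ oSo ⇒ otSto ⇒ otoSoto ⇒ otorSroto ⇒ otoroSoroto ⇒ otorooSooroto ⇒ otorootStooroto ⇒ otoroottSttooroto ⇒ otoroottoSottooroto ⇒ otoroottoottooroto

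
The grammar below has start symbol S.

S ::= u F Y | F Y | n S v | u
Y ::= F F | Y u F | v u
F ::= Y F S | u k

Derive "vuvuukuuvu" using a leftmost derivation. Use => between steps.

S => FY => YFSY => vuFSY => vuYFSSY => vuvuFSSY => vuvuukSSY => vuvuukuSY => vuvuukuuY => vuvuukuuvu

S => FY   [S ::= F Y]
FY => YFSY   [F ::= Y F S]
YFSY => vuFSY   [Y ::= v u]
vuFSY => vuYFSSY   [F ::= Y F S]
vuYFSSY => vuvuFSSY   [Y ::= v u]
vuvuFSSY => vuvuukSSY   [F ::= u k]
vuvuukSSY => vuvuukuSY   [S ::= u]
vuvuukuSY => vuvuukuuY   [S ::= u]
vuvuukuuY => vuvuukuuvu   [Y ::= v u]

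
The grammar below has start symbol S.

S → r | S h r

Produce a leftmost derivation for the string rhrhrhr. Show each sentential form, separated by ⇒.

S ⇒ Shr ⇒ Shrhr ⇒ Shrhrhr ⇒ rhrhrhr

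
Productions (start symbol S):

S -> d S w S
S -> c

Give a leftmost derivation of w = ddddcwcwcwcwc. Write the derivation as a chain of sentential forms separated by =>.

S => dSwS   [S -> d S w S]
dSwS => ddSwSwS   [S -> d S w S]
ddSwSwS => dddSwSwSwS   [S -> d S w S]
dddSwSwSwS => ddddSwSwSwSwS   [S -> d S w S]
ddddSwSwSwSwS => ddddcwSwSwSwS   [S -> c]
ddddcwSwSwSwS => ddddcwcwSwSwS   [S -> c]
ddddcwcwSwSwS => ddddcwcwcwSwS   [S -> c]
ddddcwcwcwSwS => ddddcwcwcwcwS   [S -> c]
ddddcwcwcwcwS => ddddcwcwcwcwc   [S -> c]

S => dSwS => ddSwSwS => dddSwSwSwS => ddddSwSwSwSwS => ddddcwSwSwSwS => ddddcwcwSwSwS => ddddcwcwcwSwS => ddddcwcwcwcwS => ddddcwcwcwcwc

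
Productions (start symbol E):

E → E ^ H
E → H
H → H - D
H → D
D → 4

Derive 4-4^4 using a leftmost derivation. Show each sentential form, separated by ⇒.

E⇒E^H⇒H^H⇒H-D^H⇒D-D^H⇒4-D^H⇒4-4^H⇒4-4^D⇒4-4^4

E ⇒ E^H   [E → E ^ H]
E^H ⇒ H^H   [E → H]
H^H ⇒ H-D^H   [H → H - D]
H-D^H ⇒ D-D^H   [H → D]
D-D^H ⇒ 4-D^H   [D → 4]
4-D^H ⇒ 4-4^H   [D → 4]
4-4^H ⇒ 4-4^D   [H → D]
4-4^D ⇒ 4-4^4   [D → 4]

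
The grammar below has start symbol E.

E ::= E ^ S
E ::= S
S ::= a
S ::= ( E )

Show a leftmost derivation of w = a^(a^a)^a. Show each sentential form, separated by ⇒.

E ⇒ E^S ⇒ E^S^S ⇒ S^S^S ⇒ a^S^S ⇒ a^(E)^S ⇒ a^(E^S)^S ⇒ a^(S^S)^S ⇒ a^(a^S)^S ⇒ a^(a^a)^S ⇒ a^(a^a)^a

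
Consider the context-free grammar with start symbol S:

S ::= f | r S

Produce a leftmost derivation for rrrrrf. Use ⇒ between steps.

S ⇒ rS   [S ::= r S]
rS ⇒ rrS   [S ::= r S]
rrS ⇒ rrrS   [S ::= r S]
rrrS ⇒ rrrrS   [S ::= r S]
rrrrS ⇒ rrrrrS   [S ::= r S]
rrrrrS ⇒ rrrrrf   [S ::= f]

S ⇒ rS ⇒ rrS ⇒ rrrS ⇒ rrrrS ⇒ rrrrrS ⇒ rrrrrf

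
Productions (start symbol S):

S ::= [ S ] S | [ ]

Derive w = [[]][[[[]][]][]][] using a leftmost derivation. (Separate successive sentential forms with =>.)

S => [S]S => [[]]S => [[]][S]S => [[]][[S]S]S => [[]][[[S]S]S]S => [[]][[[[]]S]S]S => [[]][[[[]][]]S]S => [[]][[[[]][]][]]S => [[]][[[[]][]][]][]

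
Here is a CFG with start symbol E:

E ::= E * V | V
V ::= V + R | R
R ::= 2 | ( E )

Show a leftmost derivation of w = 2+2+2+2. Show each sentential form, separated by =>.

E => V   [E ::= V]
V => V+R   [V ::= V + R]
V+R => V+R+R   [V ::= V + R]
V+R+R => V+R+R+R   [V ::= V + R]
V+R+R+R => R+R+R+R   [V ::= R]
R+R+R+R => 2+R+R+R   [R ::= 2]
2+R+R+R => 2+2+R+R   [R ::= 2]
2+2+R+R => 2+2+2+R   [R ::= 2]
2+2+2+R => 2+2+2+2   [R ::= 2]

E=>V=>V+R=>V+R+R=>V+R+R+R=>R+R+R+R=>2+R+R+R=>2+2+R+R=>2+2+2+R=>2+2+2+2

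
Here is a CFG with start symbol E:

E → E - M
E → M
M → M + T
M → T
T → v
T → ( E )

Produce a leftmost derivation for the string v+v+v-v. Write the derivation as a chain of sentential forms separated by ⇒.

E ⇒ E-M ⇒ M-M ⇒ M+T-M ⇒ M+T+T-M ⇒ T+T+T-M ⇒ v+T+T-M ⇒ v+v+T-M ⇒ v+v+v-M ⇒ v+v+v-T ⇒ v+v+v-v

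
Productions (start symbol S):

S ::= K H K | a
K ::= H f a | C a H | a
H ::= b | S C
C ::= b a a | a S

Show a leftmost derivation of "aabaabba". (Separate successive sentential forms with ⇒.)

S ⇒ KHK   [S ::= K H K]
KHK ⇒ CaHHK   [K ::= C a H]
CaHHK ⇒ aSaHHK   [C ::= a S]
aSaHHK ⇒ aKHKaHHK   [S ::= K H K]
aKHKaHHK ⇒ aaHKaHHK   [K ::= a]
aaHKaHHK ⇒ aabKaHHK   [H ::= b]
aabKaHHK ⇒ aabaaHHK   [K ::= a]
aabaaHHK ⇒ aabaabHK   [H ::= b]
aabaabHK ⇒ aabaabbK   [H ::= b]
aabaabbK ⇒ aabaabba   [K ::= a]

S⇒KHK⇒CaHHK⇒aSaHHK⇒aKHKaHHK⇒aaHKaHHK⇒aabKaHHK⇒aabaaHHK⇒aabaabHK⇒aabaabbK⇒aabaabba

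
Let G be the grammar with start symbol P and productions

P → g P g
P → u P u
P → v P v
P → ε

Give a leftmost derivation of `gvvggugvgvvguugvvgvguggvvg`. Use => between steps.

P => gPg   [P → g P g]
gPg => gvPvg   [P → v P v]
gvPvg => gvvPvvg   [P → v P v]
gvvPvvg => gvvgPgvvg   [P → g P g]
gvvgPgvvg => gvvggPggvvg   [P → g P g]
gvvggPggvvg => gvvgguPuggvvg   [P → u P u]
gvvgguPuggvvg => gvvggugPguggvvg   [P → g P g]
gvvggugPguggvvg => gvvggugvPvguggvvg   [P → v P v]
gvvggugvPvguggvvg => gvvggugvgPgvguggvvg   [P → g P g]
gvvggugvgPgvguggvvg => gvvggugvgvPvgvguggvvg   [P → v P v]
gvvggugvgvPvgvguggvvg => gvvggugvgvvPvvgvguggvvg   [P → v P v]
gvvggugvgvvPvvgvguggvvg => gvvggugvgvvgPgvvgvguggvvg   [P → g P g]
gvvggugvgvvgPgvvgvguggvvg => gvvggugvgvvguPugvvgvguggvvg   [P → u P u]
gvvggugvgvvguPugvvgvguggvvg => gvvggugvgvvguugvvgvguggvvg   [P → ε]

P => gPg => gvPvg => gvvPvvg => gvvgPgvvg => gvvggPggvvg => gvvgguPuggvvg => gvvggugPguggvvg => gvvggugvPvguggvvg => gvvggugvgPgvguggvvg => gvvggugvgvPvgvguggvvg => gvvggugvgvvPvvgvguggvvg => gvvggugvgvvgPgvvgvguggvvg => gvvggugvgvvguPugvvgvguggvvg => gvvggugvgvvguugvvgvguggvvg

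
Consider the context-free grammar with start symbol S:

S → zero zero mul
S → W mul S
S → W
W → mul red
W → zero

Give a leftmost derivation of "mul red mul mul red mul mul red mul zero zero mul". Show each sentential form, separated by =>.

S => W mul S   [S → W mul S]
W mul S => mul red mul S   [W → mul red]
mul red mul S => mul red mul W mul S   [S → W mul S]
mul red mul W mul S => mul red mul mul red mul S   [W → mul red]
mul red mul mul red mul S => mul red mul mul red mul W mul S   [S → W mul S]
mul red mul mul red mul W mul S => mul red mul mul red mul mul red mul S   [W → mul red]
mul red mul mul red mul mul red mul S => mul red mul mul red mul mul red mul zero zero mul   [S → zero zero mul]

S => W mul S => mul red mul S => mul red mul W mul S => mul red mul mul red mul S => mul red mul mul red mul W mul S => mul red mul mul red mul mul red mul S => mul red mul mul red mul mul red mul zero zero mul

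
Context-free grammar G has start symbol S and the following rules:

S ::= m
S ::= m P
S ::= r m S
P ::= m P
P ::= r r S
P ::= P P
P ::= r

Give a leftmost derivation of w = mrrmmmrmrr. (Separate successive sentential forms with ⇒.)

S ⇒ mP   [S ::= m P]
mP ⇒ mPP   [P ::= P P]
mPP ⇒ mrrSP   [P ::= r r S]
mrrSP ⇒ mrrmP   [S ::= m]
mrrmP ⇒ mrrmmP   [P ::= m P]
mrrmmP ⇒ mrrmmPP   [P ::= P P]
mrrmmPP ⇒ mrrmmmPP   [P ::= m P]
mrrmmmPP ⇒ mrrmmmrP   [P ::= r]
mrrmmmrP ⇒ mrrmmmrPP   [P ::= P P]
mrrmmmrPP ⇒ mrrmmmrmPP   [P ::= m P]
mrrmmmrmPP ⇒ mrrmmmrmrP   [P ::= r]
mrrmmmrmrP ⇒ mrrmmmrmrr   [P ::= r]

S ⇒ mP ⇒ mPP ⇒ mrrSP ⇒ mrrmP ⇒ mrrmmP ⇒ mrrmmPP ⇒ mrrmmmPP ⇒ mrrmmmrP ⇒ mrrmmmrPP ⇒ mrrmmmrmPP ⇒ mrrmmmrmrP ⇒ mrrmmmrmrr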